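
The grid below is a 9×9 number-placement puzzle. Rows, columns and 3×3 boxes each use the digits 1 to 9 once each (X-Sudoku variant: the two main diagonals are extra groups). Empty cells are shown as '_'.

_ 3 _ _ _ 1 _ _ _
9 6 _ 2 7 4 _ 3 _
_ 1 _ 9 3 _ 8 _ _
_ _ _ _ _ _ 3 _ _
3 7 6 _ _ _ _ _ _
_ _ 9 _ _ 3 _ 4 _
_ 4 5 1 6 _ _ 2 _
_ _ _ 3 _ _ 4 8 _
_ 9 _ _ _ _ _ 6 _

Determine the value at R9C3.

3

R2C3 = 8 (sole candidate).
R8C2 = 2 (sole candidate).
R7C9 = 3 (hidden single in row 7).
R8C1 = 6 (hidden single in row 8).
R9C3 = 3: in row 9, 3 can only go here (every other open cell in that row sees a 3).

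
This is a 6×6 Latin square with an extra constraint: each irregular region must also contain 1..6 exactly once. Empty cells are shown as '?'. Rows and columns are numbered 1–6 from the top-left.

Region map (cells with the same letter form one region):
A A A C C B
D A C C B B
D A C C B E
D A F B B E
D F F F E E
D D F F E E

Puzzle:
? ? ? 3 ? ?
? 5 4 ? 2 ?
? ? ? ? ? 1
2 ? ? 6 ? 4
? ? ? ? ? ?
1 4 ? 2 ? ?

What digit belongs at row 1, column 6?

5

row 1, column 6 = 5: row 1 has {3}; col 6 has {1,4}; region has {2,6} → only 5 remains.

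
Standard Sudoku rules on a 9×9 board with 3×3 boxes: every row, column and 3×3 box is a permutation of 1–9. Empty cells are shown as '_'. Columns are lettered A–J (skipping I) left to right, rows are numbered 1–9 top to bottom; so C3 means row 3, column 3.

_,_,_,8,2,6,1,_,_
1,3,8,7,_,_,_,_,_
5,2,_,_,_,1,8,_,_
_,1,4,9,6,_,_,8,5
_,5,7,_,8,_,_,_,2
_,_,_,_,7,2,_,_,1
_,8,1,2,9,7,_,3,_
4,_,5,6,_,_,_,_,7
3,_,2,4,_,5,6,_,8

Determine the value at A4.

2

C1 = 9: row 1 has {1,2,6,8}; col 3 has {1,2,4,5,7,8}; box has {1,2,3,5,8} → only 9 remains.
C3 = 6: row 3 has {1,2,5,8}; col 3 has {1,2,4,5,7,8,9}; box has {1,2,3,5,8,9} → only 6 remains.
D3 = 3: row 3 has {1,2,5,6,8}; col 4 has {2,4,6,7,8,9}; box has {1,2,6,7,8} → only 3 remains.
E3 = 4: row 3 has {1,2,3,5,6,8}; col 5 has {2,6,7,8,9}; box has {1,2,3,6,7,8} → only 4 remains.
J3 = 9: row 3 has {1,2,3,4,5,6,8}; col 9 has {1,2,5,7,8}; box has {1,8} → only 9 remains.
A4 = 2: row 4 has {1,4,5,6,8,9}; col 1 has {1,3,4,5}; box has {1,4,5,7} → only 2 remains.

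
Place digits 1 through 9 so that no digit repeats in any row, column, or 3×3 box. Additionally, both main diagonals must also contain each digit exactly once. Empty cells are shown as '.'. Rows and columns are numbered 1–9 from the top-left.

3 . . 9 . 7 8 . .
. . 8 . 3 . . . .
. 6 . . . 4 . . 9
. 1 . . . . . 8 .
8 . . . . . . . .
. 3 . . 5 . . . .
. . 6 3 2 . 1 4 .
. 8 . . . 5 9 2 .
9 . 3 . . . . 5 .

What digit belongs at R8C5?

7

R2C2 = 9 (hidden single in row 2).
R6C6 = 8 (hidden single in row 6).
R7C6 = 9 (sole candidate).
R7C9 = 8 (hidden single in row 7).
R8C9 = 3 (hidden single in row 8).
R9C2 = 2 (hidden single in row 9).
R4C5 = 9 (hidden single in column 5).
R3C3 = 5 (hidden single in main diagonal).
R1C2 = 4 (sole candidate).
R1C9 = 5 (hidden single in row 1).
R1C3 = 2 (hidden single in row 1).
R2C4 = 5 (hidden single in row 2).
R8C3 = 1 (hidden single in column 3).
R8C1 = 4 (hidden single in box 7).
Singles propagation stalls before the target is settled. Branch on R4C6 (candidates {2,3}).
  Try R4C6 = 2: this forces R3C4=2, R3C5=8, R4C7=3; then anti-diagonal has no cell left for 3 — contradiction.
So R4C6 = 3.
R3C8 = 3 (hidden single in row 3).
R5C7 = 3 (hidden single in row 5).
R5C2 = 5 (hidden single in row 5).
R7C2 = 7 (sole candidate).
R7C1 = 5 (sole candidate).
R4C7 = 5 (hidden single in row 4).
Singles propagation stalls; R8C5 is still open with candidates {6,7}.
  Try R8C5 = 6: this forces R1C5=1, R1C8=6, R3C5=8, R8C4=7, R9C5=4, R9C6=1, R3C4=2; then anti-diagonal has no cell left for 2 — contradiction.
So R8C5 = 7.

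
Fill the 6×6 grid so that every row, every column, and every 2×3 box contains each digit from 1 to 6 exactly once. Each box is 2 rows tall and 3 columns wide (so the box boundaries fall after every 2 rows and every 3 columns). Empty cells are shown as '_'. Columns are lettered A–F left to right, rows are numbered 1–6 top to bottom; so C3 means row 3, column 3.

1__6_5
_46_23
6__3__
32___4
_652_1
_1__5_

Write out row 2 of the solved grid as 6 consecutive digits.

B1 = 3: row 1 has {1,5,6}; col 2 has {1,2,4,6}; box has {1,4,6} → only 3 remains.
C1 = 2: row 1 has {1,3,5,6}; col 3 has {5,6}; box has {1,3,4,6} → only 2 remains.
E1 = 4: row 1 has {1,2,3,5,6}; col 5 has {2,5}; box has {2,3,5,6} → only 4 remains.
A2 = 5: row 2 has {2,3,4,6}; col 1 has {1,3,6}; box has {1,2,3,4,6} → only 5 remains.
D2 = 1: row 2 has {2,3,4,5,6}; col 4 has {2,3,6}; box has {2,3,4,5,6} → only 1 remains.

546123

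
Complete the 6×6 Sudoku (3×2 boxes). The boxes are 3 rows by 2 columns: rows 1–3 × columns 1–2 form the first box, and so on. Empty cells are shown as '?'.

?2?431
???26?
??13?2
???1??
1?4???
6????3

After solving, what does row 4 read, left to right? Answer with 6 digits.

253146

row 1, column 1 = 5 (sole candidate).
row 1, column 3 = 6 (sole candidate).
row 2, column 3 = 5 (sole candidate).
row 2, column 6 = 4 (sole candidate).
row 3, column 1 = 4 (sole candidate).
row 3, column 2 = 6 (sole candidate).
row 3, column 5 = 5 (sole candidate).
row 5, column 5 = 2 (sole candidate).
row 6, column 3 = 2 (sole candidate).
row 6, column 4 = 5 (sole candidate).
row 2, column 1 = 3 (sole candidate).
row 2, column 2 = 1 (sole candidate).
row 4, column 1 = 2: row 4 has {1}; col 1 has {1,3,4,5,6}; box has {1,6} → only 2 remains.
row 4, column 3 = 3: row 4 has {1,2}; col 3 has {1,2,4,5,6}; box has {1,2,4,5} → only 3 remains.
row 4, column 5 = 4: row 4 has {1,2,3}; col 5 has {2,3,5,6}; box has {2,3} → only 4 remains.
row 5, column 4 = 6 (sole candidate).
row 5, column 6 = 5 (sole candidate).
row 6, column 2 = 4 (sole candidate).
row 6, column 5 = 1 (sole candidate).
row 4, column 2 = 5: row 4 has {1,2,3,4}; col 2 has {1,2,4,6}; box has {1,2,4,6} → only 5 remains.
row 4, column 6 = 6: row 4 has {1,2,3,4,5}; col 6 has {1,2,3,4,5}; box has {1,2,3,4,5} → only 6 remains.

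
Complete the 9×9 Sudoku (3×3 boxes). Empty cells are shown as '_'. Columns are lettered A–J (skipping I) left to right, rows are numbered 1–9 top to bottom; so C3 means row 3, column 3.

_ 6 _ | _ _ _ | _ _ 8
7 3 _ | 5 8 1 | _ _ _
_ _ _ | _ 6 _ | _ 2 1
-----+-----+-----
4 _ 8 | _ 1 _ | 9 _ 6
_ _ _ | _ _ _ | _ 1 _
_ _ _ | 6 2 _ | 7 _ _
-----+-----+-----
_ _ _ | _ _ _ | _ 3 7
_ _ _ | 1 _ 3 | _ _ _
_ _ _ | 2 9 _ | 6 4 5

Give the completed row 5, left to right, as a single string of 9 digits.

G2 = 4: row 2 has {1,3,5,7,8}; col 7 has {6,7,9}; box has {1,2,8} → only 4 remains.
J2 = 9: row 2 has {1,3,4,5,7,8}; col 9 has {1,5,6,7,8}; box has {1,2,4,8} → only 9 remains.
H4 = 5: row 4 has {1,4,6,8,9}; col 8 has {1,2,3,4}; box has {1,6,7,9} → only 5 remains.
H6 = 8: row 6 has {2,6,7}; col 8 has {1,2,3,4,5}; box has {1,5,6,7,9} → only 8 remains.
H8 = 9: row 8 has {1,3}; col 8 has {1,2,3,4,5,8}; box has {3,4,5,6,7} → only 9 remains.
J8 = 2: row 8 has {1,3,9}; col 9 has {1,5,6,7,8,9}; box has {3,4,5,6,7,9} → only 2 remains.
H1 = 7: row 1 has {6,8}; col 8 has {1,2,3,4,5,8,9}; box has {1,2,4,8,9} → only 7 remains.
C2 = 2: row 2 has {1,3,4,5,7,8,9}; col 3 has {8}; box has {3,6,7} → only 2 remains.
H2 = 6: row 2 has {1,2,3,4,5,7,8,9}; col 8 has {1,2,3,4,5,7,8,9}; box has {1,2,4,7,8,9} → only 6 remains.
F4 = 7: row 4 has {1,4,5,6,8,9}; col 6 has {1,3}; box has {1,2,6} → only 7 remains.
G8 = 8: row 8 has {1,2,3,9}; col 7 has {4,6,7,9}; box has {2,3,4,5,6,7,9} → only 8 remains.
F9 = 8: row 9 has {2,4,5,6,9}; col 6 has {1,3,7}; box has {1,2,3,9} → only 8 remains.
B4 = 2: row 4 has {1,4,5,6,7,8,9}; col 2 has {3,6}; box has {4,8} → only 2 remains.
D4 = 3: row 4 has {1,2,4,5,6,7,8,9}; col 4 has {1,2,5,6}; box has {1,2,6,7} → only 3 remains.
D7 = 4: row 7 has {3,7}; col 4 has {1,2,3,5,6}; box has {1,2,3,8,9} → only 4 remains.
E7 = 5: row 7 has {3,4,7}; col 5 has {1,2,6,8,9}; box has {1,2,3,4,8,9} → only 5 remains.
F7 = 6: row 7 has {3,4,5,7}; col 6 has {1,3,7,8}; box has {1,2,3,4,5,8,9} → only 6 remains.
G7 = 1: row 7 has {3,4,5,6,7}; col 7 has {4,6,7,8,9}; box has {2,3,4,5,6,7,8,9} → only 1 remains.
E8 = 7: row 8 has {1,2,3,8,9}; col 5 has {1,2,5,6,8,9}; box has {1,2,3,4,5,6,8,9} → only 7 remains.
D1 = 9: row 1 has {6,7,8}; col 4 has {1,2,3,4,5,6}; box has {1,5,6,8} → only 9 remains.
D3 = 7: row 3 has {1,2,6}; col 4 has {1,2,3,4,5,6,9}; box has {1,5,6,8,9} → only 7 remains.
F3 = 4: row 3 has {1,2,6,7}; col 6 has {1,3,6,7,8}; box has {1,5,6,7,8,9} → only 4 remains.
D5 = 8: row 5 has {1}; col 4 has {1,2,3,4,5,6,7,9}; box has {1,2,3,6,7} → only 8 remains.
E5 = 4: row 5 has {1,8}; col 5 has {1,2,5,6,7,8,9}; box has {1,2,3,6,7,8} → only 4 remains.
J5 = 3: row 5 has {1,4,8}; col 9 has {1,2,5,6,7,8,9}; box has {1,5,6,7,8,9} → only 3 remains.
J6 = 4: row 6 has {2,6,7,8}; col 9 has {1,2,3,5,6,7,8,9}; box has {1,3,5,6,7,8,9} → only 4 remains.
C7 = 9: row 7 has {1,3,4,5,6,7}; col 3 has {2,8}; box has {} → only 9 remains.
E1 = 3: row 1 has {6,7,8,9}; col 5 has {1,2,4,5,6,7,8,9}; box has {1,4,5,6,7,8,9} → only 3 remains.
F1 = 2: row 1 has {3,6,7,8,9}; col 6 has {1,3,4,6,7,8}; box has {1,3,4,5,6,7,8,9} → only 2 remains.
G1 = 5: row 1 has {2,3,6,7,8,9}; col 7 has {1,4,6,7,8,9}; box has {1,2,4,6,7,8,9} → only 5 remains.
C3 = 5: row 3 has {1,2,4,6,7}; col 3 has {2,8,9}; box has {2,3,6,7} → only 5 remains.
G3 = 3: row 3 has {1,2,4,5,6,7}; col 7 has {1,4,5,6,7,8,9}; box has {1,2,4,5,6,7,8,9} → only 3 remains.
G5 = 2: row 5 has {1,3,4,8}; col 7 has {1,3,4,5,6,7,8,9}; box has {1,3,4,5,6,7,8,9} → only 2 remains.
B7 = 8: row 7 has {1,3,4,5,6,7,9}; col 2 has {2,3,6}; box has {9} → only 8 remains.
A1 = 1: row 1 has {2,3,5,6,7,8,9}; col 1 has {4,7}; box has {2,3,5,6,7} → only 1 remains.
C1 = 4: row 1 has {1,2,3,5,6,7,8,9}; col 3 has {2,5,8,9}; box has {1,2,3,5,6,7} → only 4 remains.
B3 = 9: row 3 has {1,2,3,4,5,6,7}; col 2 has {2,3,6,8}; box has {1,2,3,4,5,6,7} → only 9 remains.
A7 = 2: row 7 has {1,3,4,5,6,7,8,9}; col 1 has {1,4,7}; box has {8,9} → only 2 remains.
C8 = 6: row 8 has {1,2,3,7,8,9}; col 3 has {2,4,5,8,9}; box has {2,8,9} → only 6 remains.
A9 = 3: row 9 has {2,4,5,6,8,9}; col 1 has {1,2,4,7}; box has {2,6,8,9} → only 3 remains.
A3 = 8: row 3 has {1,2,3,4,5,6,7,9}; col 1 has {1,2,3,4,7}; box has {1,2,3,4,5,6,7,9} → only 8 remains.
C5 = 7: row 5 has {1,2,3,4,8}; col 3 has {2,4,5,6,8,9}; box has {2,4,8} → only 7 remains.
A8 = 5: row 8 has {1,2,3,6,7,8,9}; col 1 has {1,2,3,4,7,8}; box has {2,3,6,8,9} → only 5 remains.
B8 = 4: row 8 has {1,2,3,5,6,7,8,9}; col 2 has {2,3,6,8,9}; box has {2,3,5,6,8,9} → only 4 remains.
C9 = 1: row 9 has {2,3,4,5,6,8,9}; col 3 has {2,4,5,6,7,8,9}; box has {2,3,4,5,6,8,9} → only 1 remains.
B5 = 5: row 5 has {1,2,3,4,7,8}; col 2 has {2,3,4,6,8,9}; box has {2,4,7,8} → only 5 remains.
F5 = 9: row 5 has {1,2,3,4,5,7,8}; col 6 has {1,2,3,4,6,7,8}; box has {1,2,3,4,6,7,8} → only 9 remains.
A6 = 9: row 6 has {2,4,6,7,8}; col 1 has {1,2,3,4,5,7,8}; box has {2,4,5,7,8} → only 9 remains.
B6 = 1: row 6 has {2,4,6,7,8,9}; col 2 has {2,3,4,5,6,8,9}; box has {2,4,5,7,8,9} → only 1 remains.
C6 = 3: row 6 has {1,2,4,6,7,8,9}; col 3 has {1,2,4,5,6,7,8,9}; box has {1,2,4,5,7,8,9} → only 3 remains.
F6 = 5: row 6 has {1,2,3,4,6,7,8,9}; col 6 has {1,2,3,4,6,7,8,9}; box has {1,2,3,4,6,7,8,9} → only 5 remains.
B9 = 7: row 9 has {1,2,3,4,5,6,8,9}; col 2 has {1,2,3,4,5,6,8,9}; box has {1,2,3,4,5,6,8,9} → only 7 remains.
A5 = 6: row 5 has {1,2,3,4,5,7,8,9}; col 1 has {1,2,3,4,5,7,8,9}; box has {1,2,3,4,5,7,8,9} → only 6 remains.

657849213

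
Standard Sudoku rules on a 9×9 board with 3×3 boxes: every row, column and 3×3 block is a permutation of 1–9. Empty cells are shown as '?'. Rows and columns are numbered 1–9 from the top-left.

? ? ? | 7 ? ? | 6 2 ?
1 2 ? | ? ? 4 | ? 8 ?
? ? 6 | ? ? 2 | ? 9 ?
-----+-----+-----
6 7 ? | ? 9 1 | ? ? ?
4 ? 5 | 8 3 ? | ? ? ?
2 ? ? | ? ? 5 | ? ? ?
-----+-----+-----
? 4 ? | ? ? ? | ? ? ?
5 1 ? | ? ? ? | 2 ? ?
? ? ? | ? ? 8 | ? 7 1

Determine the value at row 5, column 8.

row 5, column 2 = 9: row 5 has {3,4,5,8}; col 2 has {1,2,4,7}; box has {2,4,5,6,7} → only 9 remains.
row 1, column 5 = 1: in row 1, 1 can only go here (every other open cell in that row sees a 1).
row 3, column 7 = 1: in row 3, 1 can only go here (every other open cell in that row sees a 1).
row 5, column 7 = 7: row 5 has {3,4,5,8,9}; col 7 has {1,2,6}; box has {} → only 7 remains.
row 5, column 6 = 6: row 5 has {3,4,5,7,8,9}; col 6 has {1,2,4,5,8}; box has {1,3,5,8,9} → only 6 remains.
row 5, column 8 = 1: row 5 has {3,4,5,6,7,8,9}; col 8 has {2,7,8,9}; box has {7} → only 1 remains.

1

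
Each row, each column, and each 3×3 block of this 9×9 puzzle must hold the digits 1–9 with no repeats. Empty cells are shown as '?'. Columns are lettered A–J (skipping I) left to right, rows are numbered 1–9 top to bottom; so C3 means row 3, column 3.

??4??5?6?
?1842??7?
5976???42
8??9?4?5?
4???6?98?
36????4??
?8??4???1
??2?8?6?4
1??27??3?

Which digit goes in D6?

8

A1 = 2: row 1 has {4,5,6}; col 1 has {1,3,4,5,8}; box has {1,4,5,7,8,9} → only 2 remains.
B1 = 3: row 1 has {2,4,5,6}; col 2 has {1,6,8,9}; box has {1,2,4,5,7,8,9} → only 3 remains.
A2 = 6: row 2 has {1,2,4,7,8}; col 1 has {1,2,3,4,5,8}; box has {1,2,3,4,5,7,8,9} → only 6 remains.
C4 = 1: row 4 has {4,5,8,9}; col 3 has {2,4,7,8}; box has {3,4,6,8} → only 1 remains.
E4 = 3: row 4 has {1,4,5,8,9}; col 5 has {2,4,6,7,8}; box has {4,6,9} → only 3 remains.
C5 = 5: row 5 has {4,6,8,9}; col 3 has {1,2,4,7,8}; box has {1,3,4,6,8} → only 5 remains.
C6 = 9: row 6 has {3,4,6}; col 3 has {1,2,4,5,7,8}; box has {1,3,4,5,6,8} → only 9 remains.
J6 = 7: row 6 has {3,4,6,9}; col 9 has {1,2,4}; box has {4,5,8,9} → only 7 remains.
H8 = 9: row 8 has {2,4,6,8}; col 8 has {3,4,5,6,7,8}; box has {1,3,4,6} → only 9 remains.
C9 = 6: row 9 has {1,2,3,7}; col 3 has {1,2,4,5,7,8,9}; box has {1,2,8} → only 6 remains.
F9 = 9: row 9 has {1,2,3,6,7}; col 6 has {4,5}; box has {2,4,7,8} → only 9 remains.
F2 = 3: row 2 has {1,2,4,6,7,8}; col 6 has {4,5,9}; box has {2,4,5,6} → only 3 remains.
G2 = 5: row 2 has {1,2,3,4,6,7,8}; col 7 has {4,6,9}; box has {2,4,6,7} → only 5 remains.
J2 = 9: row 2 has {1,2,3,4,5,6,7,8}; col 9 has {1,2,4,7}; box has {2,4,5,6,7} → only 9 remains.
E3 = 1: row 3 has {2,4,5,6,7,9}; col 5 has {2,3,4,6,7,8}; box has {2,3,4,5,6} → only 1 remains.
F3 = 8: row 3 has {1,2,4,5,6,7,9}; col 6 has {3,4,5,9}; box has {1,2,3,4,5,6} → only 8 remains.
G3 = 3: row 3 has {1,2,4,5,6,7,8,9}; col 7 has {4,5,6,9}; box has {2,4,5,6,7,9} → only 3 remains.
G4 = 2: row 4 has {1,3,4,5,8,9}; col 7 has {3,4,5,6,9}; box has {4,5,7,8,9} → only 2 remains.
J4 = 6: row 4 has {1,2,3,4,5,8,9}; col 9 has {1,2,4,7,9}; box has {2,4,5,7,8,9} → only 6 remains.
J5 = 3: row 5 has {4,5,6,8,9}; col 9 has {1,2,4,6,7,9}; box has {2,4,5,6,7,8,9} → only 3 remains.
E6 = 5: row 6 has {3,4,6,7,9}; col 5 has {1,2,3,4,6,7,8}; box has {3,4,6,9} → only 5 remains.
H6 = 1: row 6 has {3,4,5,6,7,9}; col 8 has {3,4,5,6,7,8,9}; box has {2,3,4,5,6,7,8,9} → only 1 remains.
C7 = 3: row 7 has {1,4,8}; col 3 has {1,2,4,5,6,7,8,9}; box has {1,2,6,8} → only 3 remains.
D7 = 5: row 7 has {1,3,4,8}; col 4 has {2,4,6,9}; box has {2,4,7,8,9} → only 5 remains.
F7 = 6: row 7 has {1,3,4,5,8}; col 6 has {3,4,5,8,9}; box has {2,4,5,7,8,9} → only 6 remains.
G7 = 7: row 7 has {1,3,4,5,6,8}; col 7 has {2,3,4,5,6,9}; box has {1,3,4,6,9} → only 7 remains.
H7 = 2: row 7 has {1,3,4,5,6,7,8}; col 8 has {1,3,4,5,6,7,8,9}; box has {1,3,4,6,7,9} → only 2 remains.
A8 = 7: row 8 has {2,4,6,8,9}; col 1 has {1,2,3,4,5,6,8}; box has {1,2,3,6,8} → only 7 remains.
B8 = 5: row 8 has {2,4,6,7,8,9}; col 2 has {1,3,6,8,9}; box has {1,2,3,6,7,8} → only 5 remains.
F8 = 1: row 8 has {2,4,5,6,7,8,9}; col 6 has {3,4,5,6,8,9}; box has {2,4,5,6,7,8,9} → only 1 remains.
B9 = 4: row 9 has {1,2,3,6,7,9}; col 2 has {1,3,5,6,8,9}; box has {1,2,3,5,6,7,8} → only 4 remains.
G9 = 8: row 9 has {1,2,3,4,6,7,9}; col 7 has {2,3,4,5,6,7,9}; box has {1,2,3,4,6,7,9} → only 8 remains.
J9 = 5: row 9 has {1,2,3,4,6,7,8,9}; col 9 has {1,2,3,4,6,7,9}; box has {1,2,3,4,6,7,8,9} → only 5 remains.
D1 = 7: row 1 has {2,3,4,5,6}; col 4 has {2,4,5,6,9}; box has {1,2,3,4,5,6,8} → only 7 remains.
E1 = 9: row 1 has {2,3,4,5,6,7}; col 5 has {1,2,3,4,5,6,7,8}; box has {1,2,3,4,5,6,7,8} → only 9 remains.
G1 = 1: row 1 has {2,3,4,5,6,7,9}; col 7 has {2,3,4,5,6,7,8,9}; box has {2,3,4,5,6,7,9} → only 1 remains.
J1 = 8: row 1 has {1,2,3,4,5,6,7,9}; col 9 has {1,2,3,4,5,6,7,9}; box has {1,2,3,4,5,6,7,9} → only 8 remains.
B4 = 7: row 4 has {1,2,3,4,5,6,8,9}; col 2 has {1,3,4,5,6,8,9}; box has {1,3,4,5,6,8,9} → only 7 remains.
B5 = 2: row 5 has {3,4,5,6,8,9}; col 2 has {1,3,4,5,6,7,8,9}; box has {1,3,4,5,6,7,8,9} → only 2 remains.
D5 = 1: row 5 has {2,3,4,5,6,8,9}; col 4 has {2,4,5,6,7,9}; box has {3,4,5,6,9} → only 1 remains.
F5 = 7: row 5 has {1,2,3,4,5,6,8,9}; col 6 has {1,3,4,5,6,8,9}; box has {1,3,4,5,6,9} → only 7 remains.
D6 = 8: row 6 has {1,3,4,5,6,7,9}; col 4 has {1,2,4,5,6,7,9}; box has {1,3,4,5,6,7,9} → only 8 remains.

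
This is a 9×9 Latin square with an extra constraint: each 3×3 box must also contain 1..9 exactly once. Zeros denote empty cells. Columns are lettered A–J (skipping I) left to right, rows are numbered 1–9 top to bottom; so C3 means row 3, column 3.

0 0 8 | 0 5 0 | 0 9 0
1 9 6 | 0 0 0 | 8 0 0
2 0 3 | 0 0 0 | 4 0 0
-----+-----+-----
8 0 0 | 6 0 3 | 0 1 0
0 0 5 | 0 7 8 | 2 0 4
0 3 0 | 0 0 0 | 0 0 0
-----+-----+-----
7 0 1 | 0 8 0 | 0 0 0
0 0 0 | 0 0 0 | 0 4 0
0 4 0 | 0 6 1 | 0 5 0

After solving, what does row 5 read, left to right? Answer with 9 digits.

615978234

A1 = 4: row 1 has {5,8,9}; col 1 has {1,2,7,8}; box has {1,2,3,6,8,9} → only 4 remains.
B1 = 7: row 1 has {4,5,8,9}; col 2 has {3,4,9}; box has {1,2,3,4,6,8,9} → only 7 remains.
B3 = 5: row 3 has {2,3,4}; col 2 has {3,4,7,9}; box has {1,2,3,4,6,7,8,9} → only 5 remains.
B4 = 2: row 4 has {1,3,6,8}; col 2 has {3,4,5,7,9}; box has {3,5,8} → only 2 remains.
B7 = 6: row 7 has {1,7,8}; col 2 has {2,3,4,5,7,9}; box has {1,4,7} → only 6 remains.
B8 = 8: row 8 has {4}; col 2 has {2,3,4,5,6,7,9}; box has {1,4,6,7} → only 8 remains.
B5 = 1: row 5 has {2,4,5,7,8}; col 2 has {2,3,4,5,6,7,8,9}; box has {2,3,5,8} → only 1 remains.
D5 = 9: row 5 has {1,2,4,5,7,8}; col 4 has {6}; box has {3,6,7,8} → only 9 remains.
E4 = 4: row 4 has {1,2,3,6,8}; col 5 has {5,6,7,8}; box has {3,6,7,8,9} → only 4 remains.
A5 = 6: row 5 has {1,2,4,5,7,8,9}; col 1 has {1,2,4,7,8}; box has {1,2,3,5,8} → only 6 remains.
H5 = 3: row 5 has {1,2,4,5,6,7,8,9}; col 8 has {1,4,5,9}; box has {1,2,4} → only 3 remains.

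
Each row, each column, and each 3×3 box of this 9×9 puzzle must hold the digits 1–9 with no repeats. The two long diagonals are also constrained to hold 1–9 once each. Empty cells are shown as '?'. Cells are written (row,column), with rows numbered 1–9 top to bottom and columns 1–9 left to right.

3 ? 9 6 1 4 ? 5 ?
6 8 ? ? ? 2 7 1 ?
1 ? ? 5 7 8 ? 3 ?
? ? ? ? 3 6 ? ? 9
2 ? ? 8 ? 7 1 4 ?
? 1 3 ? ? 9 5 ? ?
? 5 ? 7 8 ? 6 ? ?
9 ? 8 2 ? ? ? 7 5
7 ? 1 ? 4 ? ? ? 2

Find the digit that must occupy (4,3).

7

(1,9) = 8 (sole candidate).
(2,5) = 9 (sole candidate).
(2,9) = 4 (sole candidate).
(3,3) = 4 (sole candidate).
(3,9) = 6 (sole candidate).
(4,4) = 1 (sole candidate).
(5,5) = 5 (sole candidate).
(5,9) = 3 (sole candidate).
(6,4) = 4 (sole candidate).
(6,5) = 2 (sole candidate).
(6,9) = 7 (sole candidate).
(7,1) = 4 (sole candidate).
(7,3) = 2 (sole candidate).
(7,8) = 9 (sole candidate).
(7,9) = 1 (sole candidate).
(8,2) = 3 (sole candidate).
(8,5) = 6 (sole candidate).
(8,6) = 1 (sole candidate).
(8,7) = 4 (sole candidate).
(9,2) = 6 (sole candidate).
(9,8) = 8 (sole candidate).
(1,7) = 2 (sole candidate).
(2,3) = 5 (sole candidate).
(2,4) = 3 (sole candidate).
(3,2) = 2 (sole candidate).
(3,7) = 9 (sole candidate).
(4,3) = 7: row 4 has {1,3,6,9}; col 3 has {1,2,3,4,5,8,9}; box has {1,2,3} → only 7 remains.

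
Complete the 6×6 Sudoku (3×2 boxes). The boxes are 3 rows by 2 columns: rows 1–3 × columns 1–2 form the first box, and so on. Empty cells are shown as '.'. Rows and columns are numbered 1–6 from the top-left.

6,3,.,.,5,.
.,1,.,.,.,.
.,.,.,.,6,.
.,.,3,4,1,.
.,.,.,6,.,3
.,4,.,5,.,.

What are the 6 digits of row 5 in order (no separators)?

152643

R6C5 = 2 (sole candidate).
R6C6 = 6 (sole candidate).
R4C6 = 5 (sole candidate).
R5C5 = 4: row 5 has {3,6}; col 5 has {1,2,5,6}; box has {1,2,3,5,6} → only 4 remains.
R6C3 = 1 (sole candidate).
R2C5 = 3 (sole candidate).
R4C1 = 2 (sole candidate).
R4C2 = 6 (sole candidate).
R5C2 = 5: row 5 has {3,4,6}; col 2 has {1,3,4,6}; box has {2,4,6} → only 5 remains.
R5C3 = 2: row 5 has {3,4,5,6}; col 3 has {1,3}; box has {1,3,4,5,6} → only 2 remains.
R6C1 = 3 (sole candidate).
R1C3 = 4 (sole candidate).
R2C4 = 2 (sole candidate).
R2C6 = 4 (sole candidate).
R3C2 = 2 (sole candidate).
R3C3 = 5 (sole candidate).
R3C6 = 1 (sole candidate).
R5C1 = 1: row 5 has {2,3,4,5,6}; col 1 has {2,3,6}; box has {2,3,4,5,6} → only 1 remains.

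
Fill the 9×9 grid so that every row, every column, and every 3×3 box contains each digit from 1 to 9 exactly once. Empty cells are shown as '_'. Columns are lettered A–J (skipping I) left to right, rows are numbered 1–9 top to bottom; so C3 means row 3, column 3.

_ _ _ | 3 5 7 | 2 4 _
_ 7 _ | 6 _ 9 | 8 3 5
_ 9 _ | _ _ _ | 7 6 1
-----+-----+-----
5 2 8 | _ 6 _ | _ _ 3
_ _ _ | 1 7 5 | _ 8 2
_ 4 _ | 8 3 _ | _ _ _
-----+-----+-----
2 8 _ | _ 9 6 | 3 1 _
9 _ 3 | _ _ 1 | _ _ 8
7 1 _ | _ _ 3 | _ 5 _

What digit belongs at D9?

B1 = 6: row 1 has {2,3,4,5,7}; col 2 has {1,2,4,7,8,9}; box has {7,9} → only 6 remains.
C1 = 1: row 1 has {2,3,4,5,6,7}; col 3 has {3,8}; box has {6,7,9} → only 1 remains.
J1 = 9: row 1 has {1,2,3,4,5,6,7}; col 9 has {1,2,3,5,8}; box has {1,2,3,4,5,6,7,8} → only 9 remains.
A2 = 4: row 2 has {3,5,6,7,8,9}; col 1 has {2,5,7,9}; box has {1,6,7,9} → only 4 remains.
C2 = 2: row 2 has {3,4,5,6,7,8,9}; col 3 has {1,3,8}; box has {1,4,6,7,9} → only 2 remains.
E2 = 1: row 2 has {2,3,4,5,6,7,8,9}; col 5 has {3,5,6,7,9}; box has {3,5,6,7,9} → only 1 remains.
C3 = 5: row 3 has {1,6,7,9}; col 3 has {1,2,3,8}; box has {1,2,4,6,7,9} → only 5 remains.
F4 = 4: row 4 has {2,3,5,6,8}; col 6 has {1,3,5,6,7,9}; box has {1,3,5,6,7,8} → only 4 remains.
B5 = 3: row 5 has {1,2,5,7,8}; col 2 has {1,2,4,6,7,8,9}; box has {2,4,5,8} → only 3 remains.
F6 = 2: row 6 has {3,4,8}; col 6 has {1,3,4,5,6,7,9}; box has {1,3,4,5,6,7,8} → only 2 remains.
C7 = 4: row 7 has {1,2,3,6,8,9}; col 3 has {1,2,3,5,8}; box has {1,2,3,7,8,9} → only 4 remains.
J7 = 7: row 7 has {1,2,3,4,6,8,9}; col 9 has {1,2,3,5,8,9}; box has {1,3,5,8} → only 7 remains.
B8 = 5: row 8 has {1,3,8,9}; col 2 has {1,2,3,4,6,7,8,9}; box has {1,2,3,4,7,8,9} → only 5 remains.
H8 = 2: row 8 has {1,3,5,8,9}; col 8 has {1,3,4,5,6,8}; box has {1,3,5,7,8} → only 2 remains.
C9 = 6: row 9 has {1,3,5,7}; col 3 has {1,2,3,4,5,8}; box has {1,2,3,4,5,7,8,9} → only 6 remains.
J9 = 4: row 9 has {1,3,5,6,7}; col 9 has {1,2,3,5,7,8,9}; box has {1,2,3,5,7,8} → only 4 remains.
A1 = 8: row 1 has {1,2,3,4,5,6,7,9}; col 1 has {2,4,5,7,9}; box has {1,2,4,5,6,7,9} → only 8 remains.
A3 = 3: row 3 has {1,5,6,7,9}; col 1 has {2,4,5,7,8,9}; box has {1,2,4,5,6,7,8,9} → only 3 remains.
F3 = 8: row 3 has {1,3,5,6,7,9}; col 6 has {1,2,3,4,5,6,7,9}; box has {1,3,5,6,7,9} → only 8 remains.
D4 = 9: row 4 has {2,3,4,5,6,8}; col 4 has {1,3,6,8}; box has {1,2,3,4,5,6,7,8} → only 9 remains.
G4 = 1: row 4 has {2,3,4,5,6,8,9}; col 7 has {2,3,7,8}; box has {2,3,8} → only 1 remains.
H4 = 7: row 4 has {1,2,3,4,5,6,8,9}; col 8 has {1,2,3,4,5,6,8}; box has {1,2,3,8} → only 7 remains.
A5 = 6: row 5 has {1,2,3,5,7,8}; col 1 has {2,3,4,5,7,8,9}; box has {2,3,4,5,8} → only 6 remains.
C5 = 9: row 5 has {1,2,3,5,6,7,8}; col 3 has {1,2,3,4,5,6,8}; box has {2,3,4,5,6,8} → only 9 remains.
G5 = 4: row 5 has {1,2,3,5,6,7,8,9}; col 7 has {1,2,3,7,8}; box has {1,2,3,7,8} → only 4 remains.
A6 = 1: row 6 has {2,3,4,8}; col 1 has {2,3,4,5,6,7,8,9}; box has {2,3,4,5,6,8,9} → only 1 remains.
C6 = 7: row 6 has {1,2,3,4,8}; col 3 has {1,2,3,4,5,6,8,9}; box has {1,2,3,4,5,6,8,9} → only 7 remains.
H6 = 9: row 6 has {1,2,3,4,7,8}; col 8 has {1,2,3,4,5,6,7,8}; box has {1,2,3,4,7,8} → only 9 remains.
J6 = 6: row 6 has {1,2,3,4,7,8,9}; col 9 has {1,2,3,4,5,7,8,9}; box has {1,2,3,4,7,8,9} → only 6 remains.
D7 = 5: row 7 has {1,2,3,4,6,7,8,9}; col 4 has {1,3,6,8,9}; box has {1,3,6,9} → only 5 remains.
E8 = 4: row 8 has {1,2,3,5,8,9}; col 5 has {1,3,5,6,7,9}; box has {1,3,5,6,9} → only 4 remains.
G8 = 6: row 8 has {1,2,3,4,5,8,9}; col 7 has {1,2,3,4,7,8}; box has {1,2,3,4,5,7,8} → only 6 remains.
D9 = 2: row 9 has {1,3,4,5,6,7}; col 4 has {1,3,5,6,8,9}; box has {1,3,4,5,6,9} → only 2 remains.

2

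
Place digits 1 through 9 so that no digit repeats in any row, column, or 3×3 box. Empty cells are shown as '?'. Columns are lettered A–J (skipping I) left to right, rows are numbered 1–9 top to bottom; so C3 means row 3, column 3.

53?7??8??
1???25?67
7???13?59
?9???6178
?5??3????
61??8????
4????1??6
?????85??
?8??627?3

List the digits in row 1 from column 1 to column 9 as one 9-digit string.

B2 = 4: row 2 has {1,2,5,6,7}; col 2 has {1,3,5,8,9}; box has {1,3,5,7} → only 4 remains.
G2 = 3: row 2 has {1,2,4,5,6,7}; col 7 has {1,5,7,8}; box has {5,6,7,8,9} → only 3 remains.
A9 = 9: row 9 has {2,3,6,7,8}; col 1 has {1,4,5,6,7}; box has {4,8} → only 9 remains.
C1 = 6: in row 1, 6 can only go here (every other open cell in that row sees a 6).
B3 = 2: row 3 has {1,3,5,7,9}; col 2 has {1,3,4,5,8,9}; box has {1,3,4,5,6,7} → only 2 remains.
C3 = 8: row 3 has {1,2,3,5,7,9}; col 3 has {6}; box has {1,2,3,4,5,6,7} → only 8 remains.
G3 = 4: row 3 has {1,2,3,5,7,8,9}; col 7 has {1,3,5,7,8}; box has {3,5,6,7,8,9} → only 4 remains.
B7 = 7: row 7 has {1,4,6}; col 2 has {1,2,3,4,5,8,9}; box has {4,8,9} → only 7 remains.
B8 = 6: row 8 has {5,8}; col 2 has {1,2,3,4,5,7,8,9}; box has {4,7,8,9} → only 6 remains.
C2 = 9: row 2 has {1,2,3,4,5,6,7}; col 3 has {6,8}; box has {1,2,3,4,5,6,7,8} → only 9 remains.
D2 = 8: row 2 has {1,2,3,4,5,6,7,9}; col 4 has {7}; box has {1,2,3,5,7} → only 8 remains.
D3 = 6: row 3 has {1,2,3,4,5,7,8,9}; col 4 has {7,8}; box has {1,2,3,5,7,8} → only 6 remains.
D5 = 1: in row 5, 1 can only go here (every other open cell in that row sees a 1).
G5 = 6: in row 5, 6 can only go here (every other open cell in that row sees a 6).
A5 = 8: in row 5, 8 can only go here (every other open cell in that row sees an 8).
H7 = 8: in row 7, 8 can only go here (every other open cell in that row sees an 8).
E8 = 7: in row 8, 7 can only go here (every other open cell in that row sees a 7).
H6 = 3: in column 8, 3 can only go here (every other open cell in that column sees a 3).
J6 = 5: in column 9, 5 can only go here (every other open cell in that column sees a 5).
Singles propagation stalls; E1 is still open with candidates {4,9}.
  Try E1 = 4: this forces F1=9, E4=5, E7=9, G7=2, G6=9; then row 5 has no cell left for 9 — contradiction.
So E1 = 9.
F1 = 4: row 1 has {3,5,6,7,8,9}; col 6 has {1,2,3,5,6,8}; box has {1,2,3,5,6,7,8,9} → only 4 remains.
E7 = 5 (sole candidate).
D9 = 4 (sole candidate).
H9 = 1 (sole candidate).
H1 = 2: row 1 has {3,4,5,6,7,8,9}; col 8 has {1,3,5,6,7,8}; box has {3,4,5,6,7,8,9} → only 2 remains.
J1 = 1: row 1 has {2,3,4,5,6,7,8,9}; col 9 has {3,5,6,7,8,9}; box has {2,3,4,5,6,7,8,9} → only 1 remains.

536794821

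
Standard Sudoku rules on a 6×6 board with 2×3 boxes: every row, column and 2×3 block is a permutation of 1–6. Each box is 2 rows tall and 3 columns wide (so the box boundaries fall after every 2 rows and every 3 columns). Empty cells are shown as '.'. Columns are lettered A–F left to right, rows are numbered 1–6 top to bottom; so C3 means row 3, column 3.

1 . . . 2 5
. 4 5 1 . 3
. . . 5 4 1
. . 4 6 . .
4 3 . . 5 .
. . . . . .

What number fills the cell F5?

B1 = 6 (sole candidate).
C1 = 3 (sole candidate).
D1 = 4 (sole candidate).
A2 = 2 (sole candidate).
E2 = 6 (sole candidate).
B3 = 2 (sole candidate).
C3 = 6 (sole candidate).
E4 = 3 (sole candidate).
F4 = 2 (sole candidate).
D5 = 2 (sole candidate).
F5 = 6: row 5 has {2,3,4,5}; col 6 has {1,2,3,5}; box has {2,5} → only 6 remains.

6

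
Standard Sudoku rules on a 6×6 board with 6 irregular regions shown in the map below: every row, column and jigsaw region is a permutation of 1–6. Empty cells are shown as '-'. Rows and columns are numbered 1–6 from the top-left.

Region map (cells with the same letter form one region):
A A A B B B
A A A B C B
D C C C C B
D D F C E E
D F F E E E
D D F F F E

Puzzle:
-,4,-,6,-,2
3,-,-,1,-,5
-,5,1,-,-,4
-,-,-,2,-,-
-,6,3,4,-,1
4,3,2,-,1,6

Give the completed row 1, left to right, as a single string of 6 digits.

145632

row 1, column 3 = 5: row 1 has {2,4,6}; col 3 has {1,2,3}; region has {3,4} → only 5 remains.
row 1, column 5 = 3: row 1 has {2,4,5,6}; col 5 has {1}; region has {1,2,4,5,6} → only 3 remains.
row 2, column 2 = 2: row 2 has {1,3,5}; col 2 has {3,4,5,6}; region has {3,4,5} → only 2 remains.
row 2, column 3 = 6: row 2 has {1,2,3,5}; col 3 has {1,2,3,5}; region has {2,3,4,5} → only 6 remains.
row 2, column 5 = 4: row 2 has {1,2,3,5,6}; col 5 has {1,3}; region has {1,2,5} → only 4 remains.
row 3, column 4 = 3: row 3 has {1,4,5}; col 4 has {1,2,4,6}; region has {1,2,4,5} → only 3 remains.
row 3, column 5 = 6: row 3 has {1,3,4,5}; col 5 has {1,3,4}; region has {1,2,3,4,5} → only 6 remains.
row 4, column 2 = 1: row 4 has {2}; col 2 has {2,3,4,5,6}; region has {3,4} → only 1 remains.
row 4, column 3 = 4: row 4 has {1,2}; col 3 has {1,2,3,5,6}; region has {1,2,3,6} → only 4 remains.
row 4, column 5 = 5: row 4 has {1,2,4}; col 5 has {1,3,4,6}; region has {1,4,6} → only 5 remains.
row 4, column 6 = 3: row 4 has {1,2,4,5}; col 6 has {1,2,4,5,6}; region has {1,4,5,6} → only 3 remains.
row 5, column 5 = 2: row 5 has {1,3,4,6}; col 5 has {1,3,4,5,6}; region has {1,3,4,5,6} → only 2 remains.
row 6, column 4 = 5: row 6 has {1,2,3,4,6}; col 4 has {1,2,3,4,6}; region has {1,2,3,4,6} → only 5 remains.
row 1, column 1 = 1: row 1 has {2,3,4,5,6}; col 1 has {3,4}; region has {2,3,4,5,6} → only 1 remains.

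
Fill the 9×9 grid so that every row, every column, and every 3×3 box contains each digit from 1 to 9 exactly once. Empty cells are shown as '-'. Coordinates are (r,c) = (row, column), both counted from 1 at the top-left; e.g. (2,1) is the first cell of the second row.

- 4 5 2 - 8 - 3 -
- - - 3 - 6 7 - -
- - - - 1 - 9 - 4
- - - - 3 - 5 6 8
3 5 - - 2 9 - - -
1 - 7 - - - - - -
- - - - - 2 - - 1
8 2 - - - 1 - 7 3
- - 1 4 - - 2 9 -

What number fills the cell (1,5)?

(1,9) = 6: row 1 has {2,3,4,5,8}; col 9 has {1,3,4,8}; box has {3,4,7,9} → only 6 remains.
(4,2) = 9: row 4 has {3,5,6,8}; col 2 has {2,4,5}; box has {1,3,5,7} → only 9 remains.
(5,9) = 7: row 5 has {2,3,5,9}; col 9 has {1,3,4,6,8}; box has {5,6,8} → only 7 remains.
(9,9) = 5: row 9 has {1,2,4,9}; col 9 has {1,3,4,6,7,8}; box has {1,2,3,7,9} → only 5 remains.
(1,7) = 1: row 1 has {2,3,4,5,6,8}; col 7 has {2,5,7,9}; box has {3,4,6,7,9} → only 1 remains.
(2,9) = 2: row 2 has {3,6,7}; col 9 has {1,3,4,5,6,7,8}; box has {1,3,4,6,7,9} → only 2 remains.
(5,7) = 4: row 5 has {2,3,5,7,9}; col 7 has {1,2,5,7,9}; box has {5,6,7,8} → only 4 remains.
(5,8) = 1: row 5 has {2,3,4,5,7,9}; col 8 has {3,6,7,9}; box has {4,5,6,7,8} → only 1 remains.
(6,7) = 3: row 6 has {1,7}; col 7 has {1,2,4,5,7,9}; box has {1,4,5,6,7,8} → only 3 remains.
(6,8) = 2: row 6 has {1,3,7}; col 8 has {1,3,6,7,9}; box has {1,3,4,5,6,7,8} → only 2 remains.
(6,9) = 9: row 6 has {1,2,3,7}; col 9 has {1,2,3,4,5,6,7,8}; box has {1,2,3,4,5,6,7,8} → only 9 remains.
(8,7) = 6: row 8 has {1,2,3,7,8}; col 7 has {1,2,3,4,5,7,9}; box has {1,2,3,5,7,9} → only 6 remains.
(2,1) = 9: row 2 has {2,3,6,7}; col 1 has {1,3,8}; box has {4,5} → only 9 remains.
(2,3) = 8: row 2 has {2,3,6,7,9}; col 3 has {1,5,7}; box has {4,5,9} → only 8 remains.
(2,8) = 5: row 2 has {2,3,6,7,8,9}; col 8 has {1,2,3,6,7,9}; box has {1,2,3,4,6,7,9} → only 5 remains.
(3,8) = 8: row 3 has {1,4,9}; col 8 has {1,2,3,5,6,7,9}; box has {1,2,3,4,5,6,7,9} → only 8 remains.
(5,3) = 6: row 5 has {1,2,3,4,5,7,9}; col 3 has {1,5,7,8}; box has {1,3,5,7,9} → only 6 remains.
(5,4) = 8: row 5 has {1,2,3,4,5,6,7,9}; col 4 has {2,3,4}; box has {2,3,9} → only 8 remains.
(6,2) = 8: row 6 has {1,2,3,7,9}; col 2 has {2,4,5,9}; box has {1,3,5,6,7,9} → only 8 remains.
(7,7) = 8: row 7 has {1,2}; col 7 has {1,2,3,4,5,6,7,9}; box has {1,2,3,5,6,7,9} → only 8 remains.
(7,8) = 4: row 7 has {1,2,8}; col 8 has {1,2,3,5,6,7,8,9}; box has {1,2,3,5,6,7,8,9} → only 4 remains.
(1,1) = 7: row 1 has {1,2,3,4,5,6,8}; col 1 has {1,3,8,9}; box has {4,5,8,9} → only 7 remains.
(1,5) = 9: row 1 has {1,2,3,4,5,6,7,8}; col 5 has {1,2,3}; box has {1,2,3,6,8} → only 9 remains.

9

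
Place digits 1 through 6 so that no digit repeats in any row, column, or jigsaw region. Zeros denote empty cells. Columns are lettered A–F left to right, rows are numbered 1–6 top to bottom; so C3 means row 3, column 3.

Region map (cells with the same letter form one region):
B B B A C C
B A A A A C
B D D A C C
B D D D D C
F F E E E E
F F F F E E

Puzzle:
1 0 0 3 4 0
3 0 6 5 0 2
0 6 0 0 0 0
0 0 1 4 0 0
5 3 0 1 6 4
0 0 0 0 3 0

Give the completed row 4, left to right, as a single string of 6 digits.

651423

E2 = 1 (sole candidate).
D3 = 2 (sole candidate).
E3 = 5 (sole candidate).
E4 = 2: row 4 has {1,4}; col 5 has {1,3,4,5,6}; region has {1,4,6} → only 2 remains.
C5 = 2 (sole candidate).
C6 = 4 (sole candidate).
D6 = 6 (sole candidate).
F6 = 5 (sole candidate).
C1 = 5 (sole candidate).
F1 = 6 (sole candidate).
B2 = 4 (sole candidate).
A3 = 4 (sole candidate).
C3 = 3 (sole candidate).
F3 = 1 (sole candidate).
A4 = 6: row 4 has {1,2,4}; col 1 has {1,3,4,5}; region has {1,3,4,5} → only 6 remains.
B4 = 5: row 4 has {1,2,4,6}; col 2 has {3,4,6}; region has {1,2,3,4,6} → only 5 remains.
F4 = 3: row 4 has {1,2,4,5,6}; col 6 has {1,2,4,5,6}; region has {1,2,4,5,6} → only 3 remains.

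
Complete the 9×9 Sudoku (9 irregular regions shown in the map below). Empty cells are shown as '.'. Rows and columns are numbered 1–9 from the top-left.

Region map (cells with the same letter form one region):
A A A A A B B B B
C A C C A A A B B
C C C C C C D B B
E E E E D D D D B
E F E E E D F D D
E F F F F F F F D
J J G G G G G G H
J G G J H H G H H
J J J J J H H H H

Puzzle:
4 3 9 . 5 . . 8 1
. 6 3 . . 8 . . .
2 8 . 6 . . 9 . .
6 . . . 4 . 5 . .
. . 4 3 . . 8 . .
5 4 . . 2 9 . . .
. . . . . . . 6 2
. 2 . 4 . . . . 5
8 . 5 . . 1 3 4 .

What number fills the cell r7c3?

8

r2c9 = 4 (hidden single in row 2).
r3c6 = 4 (hidden single in row 3).
r3c8 = 5 (hidden single in row 3).
r2c4 = 5 (hidden single in row 2).
r3c9 = 3 (hidden single in row 3).
r5c2 = 5 (hidden single in row 5).
r6c8 = 3 (hidden single in row 6).
r6c9 = 8 (hidden single in row 6).
r4c6 = 3 (hidden single in row 4).
r7c7 = 4 (hidden single in row 7).
r7c6 = 5 (hidden single in row 7).
r8c1 = 3 (hidden single in row 8).
r7c5 = 3 (hidden single in row 7).
r9c4 = 2 (hidden single in row 9).
r1c4 = 7 (sole candidate).
r2c5 = 1 (sole candidate).
r2c7 = 2 (sole candidate).
r3c5 = 7 (sole candidate).
r5c5 = 9 (sole candidate).
r6c4 = 1 (sole candidate).
r9c5 = 6 (sole candidate).
r1c7 = 6 (sole candidate).
r2c1 = 9 (sole candidate).
r2c8 = 7 (sole candidate).
r3c3 = 1 (sole candidate).
r4c4 = 8 (sole candidate).
r4c9 = 9 (sole candidate).
r6c7 = 7 (sole candidate).
r7c4 = 9 (sole candidate).
r8c5 = 8 (sole candidate).
r8c7 = 1 (sole candidate).
r8c8 = 9 (sole candidate).
r9c9 = 7 (sole candidate).
r1c6 = 2 (sole candidate).
r5c9 = 6 (sole candidate).
r6c3 = 6 (sole candidate).
r8c3 = 7 (sole candidate).
r8c6 = 6 (sole candidate).
r9c2 = 9 (sole candidate).
r4c3 = 2 (sole candidate).
r4c8 = 1 (sole candidate).
r5c6 = 7 (sole candidate).
r5c8 = 2 (sole candidate).
r7c3 = 8: row 7 has {2,3,4,5,6,9}; col 3 has {1,2,3,4,5,6,7,9}; region has {1,2,3,4,5,6,7,9} → only 8 remains.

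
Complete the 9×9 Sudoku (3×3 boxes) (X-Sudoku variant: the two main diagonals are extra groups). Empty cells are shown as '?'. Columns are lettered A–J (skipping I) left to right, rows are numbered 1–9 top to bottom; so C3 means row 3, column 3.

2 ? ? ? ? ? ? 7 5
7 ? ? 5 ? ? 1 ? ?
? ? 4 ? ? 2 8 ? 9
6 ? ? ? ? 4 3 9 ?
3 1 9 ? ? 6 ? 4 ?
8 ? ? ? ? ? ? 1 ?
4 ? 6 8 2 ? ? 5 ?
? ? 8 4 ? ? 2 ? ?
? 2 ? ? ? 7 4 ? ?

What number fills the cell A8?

9

G1 = 6: row 1 has {2,5,7}; col 7 has {1,2,3,4,8}; box has {1,5,7,8,9} → only 6 remains.
C2 = 3: row 2 has {1,5,7}; col 3 has {4,6,8,9}; box has {2,4,7} → only 3 remains.
H2 = 2: row 2 has {1,3,5,7}; col 8 has {1,4,5,7,9}; box has {1,5,6,7,8,9}; anti-diagonal has {4,5,6,8} → only 2 remains.
J2 = 4: row 2 has {1,2,3,5,7}; col 9 has {5,9}; box has {1,2,5,6,7,8,9} → only 4 remains.
H3 = 3: row 3 has {2,4,8,9}; col 8 has {1,2,4,5,7,9}; box has {1,2,4,5,6,7,8,9} → only 3 remains.
E5 = 7: row 5 has {1,3,4,6,9}; col 5 has {2}; box has {4,6}; main diagonal has {2,4}; anti-diagonal has {2,4,5,6,8} → only 7 remains.
G5 = 5: row 5 has {1,3,4,6,7,9}; col 7 has {1,2,3,4,6,8}; box has {1,3,4,9} → only 5 remains.
G6 = 7: row 6 has {1,8}; col 7 has {1,2,3,4,5,6,8}; box has {1,3,4,5,9} → only 7 remains.
G7 = 9: row 7 has {2,4,5,6,8}; col 7 has {1,2,3,4,5,6,7,8}; box has {2,4,5}; main diagonal has {2,4,7} → only 9 remains.
H8 = 6: row 8 has {2,4,8}; col 8 has {1,2,3,4,5,7,9}; box has {2,4,5,9}; main diagonal has {2,4,7,9} → only 6 remains.
H9 = 8: row 9 has {2,4,7}; col 8 has {1,2,3,4,5,6,7,9}; box has {2,4,5,6,9} → only 8 remains.
C1 = 1: row 1 has {2,5,6,7}; col 3 has {3,4,6,8,9}; box has {2,3,4,7} → only 1 remains.
B2 = 8: row 2 has {1,2,3,4,5,7}; col 2 has {1,2}; box has {1,2,3,4,7}; main diagonal has {2,4,6,7,9} → only 8 remains.
F2 = 9: row 2 has {1,2,3,4,5,7,8}; col 6 has {2,4,6,7}; box has {2,5} → only 9 remains.
A3 = 5: row 3 has {2,3,4,8,9}; col 1 has {2,3,4,6,7,8}; box has {1,2,3,4,7,8} → only 5 remains.
B3 = 6: row 3 has {2,3,4,5,8,9}; col 2 has {1,2,8}; box has {1,2,3,4,5,7,8} → only 6 remains.
E3 = 1: row 3 has {2,3,4,5,6,8,9}; col 5 has {2,7}; box has {2,5,9} → only 1 remains.
D4 = 1: row 4 has {3,4,6,9}; col 4 has {4,5,8}; box has {4,6,7}; main diagonal has {2,4,6,7,8,9} → only 1 remains.
D5 = 2: row 5 has {1,3,4,5,6,7,9}; col 4 has {1,4,5,8}; box has {1,4,6,7} → only 2 remains.
J5 = 8: row 5 has {1,2,3,4,5,6,7,9}; col 9 has {4,5,9}; box has {1,3,4,5,7,9} → only 8 remains.
C9 = 5: row 9 has {2,4,7,8}; col 3 has {1,3,4,6,8,9}; box has {2,4,6,8} → only 5 remains.
J9 = 3: row 9 has {2,4,5,7,8}; col 9 has {4,5,8,9}; box has {2,4,5,6,8,9}; main diagonal has {1,2,4,6,7,8,9} → only 3 remains.
B1 = 9: row 1 has {1,2,5,6,7}; col 2 has {1,2,6,8}; box has {1,2,3,4,5,6,7,8} → only 9 remains.
D1 = 3: row 1 has {1,2,5,6,7,9}; col 4 has {1,2,4,5,8}; box has {1,2,5,9} → only 3 remains.
F1 = 8: row 1 has {1,2,3,5,6,7,9}; col 6 has {2,4,6,7,9}; box has {1,2,3,5,9} → only 8 remains.
E2 = 6: row 2 has {1,2,3,4,5,7,8,9}; col 5 has {1,2,7}; box has {1,2,3,5,8,9} → only 6 remains.
D3 = 7: row 3 has {1,2,3,4,5,6,8,9}; col 4 has {1,2,3,4,5,8}; box has {1,2,3,5,6,8,9} → only 7 remains.
J4 = 2: row 4 has {1,3,4,6,9}; col 9 has {3,4,5,8,9}; box has {1,3,4,5,7,8,9} → only 2 remains.
C6 = 2: row 6 has {1,7,8}; col 3 has {1,3,4,5,6,8,9}; box has {1,3,6,8,9} → only 2 remains.
D6 = 9: row 6 has {1,2,7,8}; col 4 has {1,2,3,4,5,7,8}; box has {1,2,4,6,7}; anti-diagonal has {2,4,5,6,7,8} → only 9 remains.
F6 = 5: row 6 has {1,2,7,8,9}; col 6 has {2,4,6,7,8,9}; box has {1,2,4,6,7,9}; main diagonal has {1,2,3,4,6,7,8,9} → only 5 remains.
J6 = 6: row 6 has {1,2,5,7,8,9}; col 9 has {2,3,4,5,8,9}; box has {1,2,3,4,5,7,8,9} → only 6 remains.
B8 = 3: row 8 has {2,4,6,8}; col 2 has {1,2,6,8,9}; box has {2,4,5,6,8}; anti-diagonal has {2,4,5,6,7,8,9} → only 3 remains.
F8 = 1: row 8 has {2,3,4,6,8}; col 6 has {2,4,5,6,7,8,9}; box has {2,4,7,8} → only 1 remains.
J8 = 7: row 8 has {1,2,3,4,6,8}; col 9 has {2,3,4,5,6,8,9}; box has {2,3,4,5,6,8,9} → only 7 remains.
A9 = 1: row 9 has {2,3,4,5,7,8}; col 1 has {2,3,4,5,6,7,8}; box has {2,3,4,5,6,8}; anti-diagonal has {2,3,4,5,6,7,8,9} → only 1 remains.
D9 = 6: row 9 has {1,2,3,4,5,7,8}; col 4 has {1,2,3,4,5,7,8,9}; box has {1,2,4,7,8} → only 6 remains.
E9 = 9: row 9 has {1,2,3,4,5,6,7,8}; col 5 has {1,2,6,7}; box has {1,2,4,6,7,8} → only 9 remains.
E1 = 4: row 1 has {1,2,3,5,6,7,8,9}; col 5 has {1,2,6,7,9}; box has {1,2,3,5,6,7,8,9} → only 4 remains.
C4 = 7: row 4 has {1,2,3,4,6,9}; col 3 has {1,2,3,4,5,6,8,9}; box has {1,2,3,6,8,9} → only 7 remains.
E4 = 8: row 4 has {1,2,3,4,6,7,9}; col 5 has {1,2,4,6,7,9}; box has {1,2,4,5,6,7,9} → only 8 remains.
B6 = 4: row 6 has {1,2,5,6,7,8,9}; col 2 has {1,2,3,6,8,9}; box has {1,2,3,6,7,8,9} → only 4 remains.
E6 = 3: row 6 has {1,2,4,5,6,7,8,9}; col 5 has {1,2,4,6,7,8,9}; box has {1,2,4,5,6,7,8,9} → only 3 remains.
B7 = 7: row 7 has {2,4,5,6,8,9}; col 2 has {1,2,3,4,6,8,9}; box has {1,2,3,4,5,6,8} → only 7 remains.
F7 = 3: row 7 has {2,4,5,6,7,8,9}; col 6 has {1,2,4,5,6,7,8,9}; box has {1,2,4,6,7,8,9} → only 3 remains.
J7 = 1: row 7 has {2,3,4,5,6,7,8,9}; col 9 has {2,3,4,5,6,7,8,9}; box has {2,3,4,5,6,7,8,9} → only 1 remains.
A8 = 9: row 8 has {1,2,3,4,6,7,8}; col 1 has {1,2,3,4,5,6,7,8}; box has {1,2,3,4,5,6,7,8} → only 9 remains.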